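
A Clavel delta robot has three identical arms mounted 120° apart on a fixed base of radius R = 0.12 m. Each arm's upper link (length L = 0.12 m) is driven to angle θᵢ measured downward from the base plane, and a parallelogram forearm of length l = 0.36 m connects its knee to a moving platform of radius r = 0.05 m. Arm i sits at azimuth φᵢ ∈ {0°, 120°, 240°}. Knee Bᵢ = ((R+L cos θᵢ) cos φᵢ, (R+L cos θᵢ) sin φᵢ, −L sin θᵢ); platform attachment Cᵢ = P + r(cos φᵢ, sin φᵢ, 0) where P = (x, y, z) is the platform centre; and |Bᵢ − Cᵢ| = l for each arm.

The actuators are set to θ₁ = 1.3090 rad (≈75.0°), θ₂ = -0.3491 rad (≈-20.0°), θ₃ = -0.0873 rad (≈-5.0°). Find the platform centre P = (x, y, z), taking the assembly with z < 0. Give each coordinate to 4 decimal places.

(-0.2251, 0.0261, -0.2659)

S1 = (0.1011·cos0.0°, 0.1011·sin0.0°, -0.1159) = (0.1011, 0.0000, -0.1159)
arm 2 at φ=120.0°: ρ2 = 0.1828;  S2 = (-0.0914, 0.1583, 0.0410)
S3 = (0.1895·cos240.0°, 0.1895·sin240.0°, 0.0105) = (-0.0948, -0.1641, 0.0105)
eliminate P² terms by subtracting sphere 1 from 2 and 3
plane₁₂: -0.3849x+0.3166y+0.3139z = 0.0114
det = 0.2503;  x = -0.0307+0.7313z,  y = -0.0011+-0.1025z
sphere 1 gives Az²+Bz+C=0 with A=1.5453, B=0.0394, C=-0.0988;  B²−4AC=0.6123;  roots -0.2659, 0.2404;  negative root z = -0.2659
x = -0.2251, y = 0.0261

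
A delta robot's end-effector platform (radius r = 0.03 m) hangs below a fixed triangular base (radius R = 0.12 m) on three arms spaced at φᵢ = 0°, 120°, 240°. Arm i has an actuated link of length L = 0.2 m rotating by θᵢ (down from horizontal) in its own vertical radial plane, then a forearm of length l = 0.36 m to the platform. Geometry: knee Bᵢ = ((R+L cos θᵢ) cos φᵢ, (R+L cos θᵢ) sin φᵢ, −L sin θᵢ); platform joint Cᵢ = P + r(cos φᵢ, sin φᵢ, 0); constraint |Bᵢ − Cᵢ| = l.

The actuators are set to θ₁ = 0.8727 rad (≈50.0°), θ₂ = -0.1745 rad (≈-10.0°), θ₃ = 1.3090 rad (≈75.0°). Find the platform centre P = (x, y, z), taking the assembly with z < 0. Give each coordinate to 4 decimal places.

(-0.0261, 0.2168, -0.3041)

O1 = (0.2186·cos0.0°, 0.2186·sin0.0°, -0.1532) = (0.2186, 0.0000, -0.1532)
φ2=120.0°: virtual centre (-0.1435, 0.2485, 0.0347), radius l
arm 3 at φ=240.0°: (R−r)+L cos θ3 = 0.1418;  O3 = (-0.0709, -0.1228, -0.1932)
eliminate P² terms by subtracting sphere 1 from 2 and 3
[-0.7241 0.4970 0.3759]·P = 0.0123;  [-0.5789 -0.2455 -0.0799]·P = -0.0138
Cramer: x(z) = 0.0083+0.1129z;  y(z) = 0.0368-0.5918z
sphere 1 gives Az²+Bz+C=0 with A=1.3629, B=0.2154, C=-0.0605;  B²−4AC=0.3765;  roots -0.3041, 0.1461;  negative root z = -0.3041
x = -0.0261, y = 0.2168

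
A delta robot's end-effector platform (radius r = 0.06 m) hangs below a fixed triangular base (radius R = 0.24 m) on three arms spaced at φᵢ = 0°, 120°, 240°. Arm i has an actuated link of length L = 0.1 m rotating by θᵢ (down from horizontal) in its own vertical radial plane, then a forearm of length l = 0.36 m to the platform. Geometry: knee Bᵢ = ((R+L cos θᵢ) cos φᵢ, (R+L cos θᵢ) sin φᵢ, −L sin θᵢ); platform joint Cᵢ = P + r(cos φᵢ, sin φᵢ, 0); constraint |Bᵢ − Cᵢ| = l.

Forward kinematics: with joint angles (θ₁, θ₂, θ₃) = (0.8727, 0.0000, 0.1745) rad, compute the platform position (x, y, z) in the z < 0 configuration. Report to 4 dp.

(-0.0631, 0.0099, -0.2638)

φ1=0.0°: virtual centre (0.2443, 0.0000, -0.0766), radius l
O2 = (0.2800·cos120.0°, 0.2800·sin120.0°, 0.0000) = (-0.1400, 0.2425, 0.0000)
O3 = (0.2785·cos240.0°, 0.2785·sin240.0°, -0.0174) = (-0.1392, -0.2412, -0.0174)
subtract pairs → two planes through P
[-0.7686 0.4850 0.1532]·P = 0.0129;  [-0.7670 -0.4823 0.1185]·P = 0.0123
Cramer: x(z) = -0.0164+0.1769z;  y(z) = 0.0005-0.0356z
into |P−O₁|² = l²: 1.0326z² + 0.0610z + -0.0558 = 0;  Δ = 0.2341;  z = -0.2638 or 0.2048 → z<0 root = -0.2638
x = -0.0631, y = 0.0099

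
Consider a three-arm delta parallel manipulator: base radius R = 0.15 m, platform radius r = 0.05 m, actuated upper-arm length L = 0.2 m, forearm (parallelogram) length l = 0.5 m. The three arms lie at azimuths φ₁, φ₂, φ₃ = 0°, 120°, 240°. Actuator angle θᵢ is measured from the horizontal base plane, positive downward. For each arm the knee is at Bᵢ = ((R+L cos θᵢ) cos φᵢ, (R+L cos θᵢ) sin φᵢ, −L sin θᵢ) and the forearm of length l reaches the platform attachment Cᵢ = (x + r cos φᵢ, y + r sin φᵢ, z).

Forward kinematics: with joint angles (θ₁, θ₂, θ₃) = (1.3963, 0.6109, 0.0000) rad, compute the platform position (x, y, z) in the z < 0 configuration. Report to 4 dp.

arm 1 at φ=0.0°: (R−r)+L cos θ1 = 0.1347;  O1 = (0.1347, 0.0000, -0.1970)
arm 2 at φ=120.0°: (R−r)+L cos θ2 = 0.2638;  O2 = (-0.1319, 0.2285, -0.1147)
arm 3 at φ=240.0°: (R−r)+L cos θ3 = 0.3000;  O3 = (-0.1500, -0.2598, 0.0000)
subtract pairs → two planes through P
linear system: -0.5333x+0.4570y = 0.0258−0.1645z; -0.5694x+-0.5196y = 0.0331−0.3939z
det = 0.5373;  x = -0.0531+0.4941z,  y = -0.0054+0.2166z
quadratic in z: (1.2911)z²+(0.2060)z+(-0.1759)=0, √Δ=0.9751 → z ∈ {-0.4574, 0.2979}; z = -0.4574 (taking z<0)
x = -0.2791, y = -0.1045

(-0.2791, -0.1045, -0.4574)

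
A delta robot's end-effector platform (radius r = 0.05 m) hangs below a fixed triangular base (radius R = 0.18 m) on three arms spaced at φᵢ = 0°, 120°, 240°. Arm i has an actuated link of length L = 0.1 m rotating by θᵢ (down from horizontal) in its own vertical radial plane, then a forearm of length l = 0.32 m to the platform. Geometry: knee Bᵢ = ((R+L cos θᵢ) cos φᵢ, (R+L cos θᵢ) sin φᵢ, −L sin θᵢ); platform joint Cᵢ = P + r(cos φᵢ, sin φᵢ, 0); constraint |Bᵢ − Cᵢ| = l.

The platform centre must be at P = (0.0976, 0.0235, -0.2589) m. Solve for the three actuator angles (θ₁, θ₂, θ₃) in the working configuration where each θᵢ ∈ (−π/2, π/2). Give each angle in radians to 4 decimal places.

rotate P by −φ1: (0.0976, 0.0235, -0.2589)
  A cos θ + B sin θ = C:  0.0324·cos θ + -0.2589·sin θ = 0.1188
  γ=atan2(-0.2589,0.0324)=-1.4463;  ψ=arccos(0.4555)=1.0979;  θ1=γ+ψ≈-0.3484
rotate P by −φ2: (-0.0284, -0.0963, -0.2589)
  A=0.1584, B=-0.2589, C=(l²−L²−A²−y'²−z²)/(2L)=-0.0450
  √(A²+B²)=0.3035;  θ2 = -1.0216+1.7197 ≈ 0.6981
rotate P by −φ3: (-0.0692, 0.0728, -0.2589)
  A=0.1992, B=-0.2589, C=(l²−L²−A²−y'²−z²)/(2L)=-0.0979
  θ3 = atan2(B,A) + arccos(C/0.3266) = 0.9602

θ₁ = -0.3484, θ₂ = 0.6981, θ₃ = 0.9602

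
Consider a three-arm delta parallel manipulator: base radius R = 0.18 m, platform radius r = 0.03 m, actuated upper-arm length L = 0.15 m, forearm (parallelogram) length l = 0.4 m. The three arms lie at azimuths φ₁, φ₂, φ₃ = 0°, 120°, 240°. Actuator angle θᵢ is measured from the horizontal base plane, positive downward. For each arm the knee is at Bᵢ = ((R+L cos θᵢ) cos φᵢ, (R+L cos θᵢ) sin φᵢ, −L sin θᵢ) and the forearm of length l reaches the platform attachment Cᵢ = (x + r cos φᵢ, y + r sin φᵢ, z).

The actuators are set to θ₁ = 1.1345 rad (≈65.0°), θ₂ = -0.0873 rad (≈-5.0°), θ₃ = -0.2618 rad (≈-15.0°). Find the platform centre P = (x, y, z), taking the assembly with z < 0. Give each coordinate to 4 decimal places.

(-0.1598, -0.0134, -0.2794)

arm 1 at φ=0.0°: ρ1 = 0.2134;  S1 = (0.2134, 0.0000, -0.1359)
φ2=120.0°: virtual centre (-0.1497, 0.2593, 0.0131), radius l
S3 = (0.2949·cos240.0°, 0.2949·sin240.0°, 0.0388) = (-0.1474, -0.2554, 0.0388)
subtract pairs → two planes through P
linear system: -0.7262x+0.5186y = 0.0258−0.2981z; -0.7217x+-0.5108y = 0.0245−0.3495z
Cramer: x(z) = -0.0347+0.4476z;  y(z) = 0.0012+0.0520z
into |P−S₁|² = l²: 1.2030z² + 0.0499z + -0.0800 = 0;  Δ = 0.3873;  z = -0.2794 or 0.2379 → z<0 root = -0.2794
x = -0.1598, y = -0.0134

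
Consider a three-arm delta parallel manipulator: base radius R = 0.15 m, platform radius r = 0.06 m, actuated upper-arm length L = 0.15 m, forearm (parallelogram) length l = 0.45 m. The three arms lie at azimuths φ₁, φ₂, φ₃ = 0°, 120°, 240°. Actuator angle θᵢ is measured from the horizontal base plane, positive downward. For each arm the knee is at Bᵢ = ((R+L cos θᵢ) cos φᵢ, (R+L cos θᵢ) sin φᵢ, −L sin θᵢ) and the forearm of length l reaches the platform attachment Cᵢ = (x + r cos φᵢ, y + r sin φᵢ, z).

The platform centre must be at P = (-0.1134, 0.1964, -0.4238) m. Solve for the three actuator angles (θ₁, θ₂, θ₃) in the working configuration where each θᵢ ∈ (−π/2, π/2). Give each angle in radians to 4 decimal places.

φ1=0.0° → target in arm frame (-0.1134, 0.1964)
  e−x'=0.2034;  (l²−L²−(e−x')²−y'²−z²)/2L = -0.2652
  θ1 = atan2(B,A) + arccos(C/0.4701) = 1.0468
φ2=120.0° → target in arm frame (0.2268, 0.0000)
  A=-0.1368, B=-0.4238, C=(l²−L²−A²−y'²−z²)/(2L)=-0.0611
  γ=atan2(-0.4238,-0.1368)=-1.8830;  ψ=arccos(-0.1371)=1.7083;  θ2=γ+ψ≈-0.1747
arm 3 (φ=240.0°): x'=-0.1134, y'=-0.1964
  e−x'=0.2034;  (l²−L²−(e−x')²−y'²−z²)/2L = -0.2652
  θ3 = atan2(B,A) + arccos(C/0.4701) = 1.0468

θ₁ = 1.0468, θ₂ = -0.1747, θ₃ = 1.0468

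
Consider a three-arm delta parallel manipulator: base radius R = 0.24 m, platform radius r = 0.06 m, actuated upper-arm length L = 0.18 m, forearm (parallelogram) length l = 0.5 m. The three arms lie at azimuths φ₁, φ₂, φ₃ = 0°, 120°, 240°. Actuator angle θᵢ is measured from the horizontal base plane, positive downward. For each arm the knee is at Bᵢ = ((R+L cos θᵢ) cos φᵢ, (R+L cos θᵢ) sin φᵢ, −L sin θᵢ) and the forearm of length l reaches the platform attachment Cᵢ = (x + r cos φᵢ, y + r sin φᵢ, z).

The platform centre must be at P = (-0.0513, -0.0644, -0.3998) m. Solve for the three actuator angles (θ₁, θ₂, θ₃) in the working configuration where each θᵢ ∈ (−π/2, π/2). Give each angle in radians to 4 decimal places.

rotate P by −φ1: (-0.0513, -0.0644, -0.3998)
  A=0.2313, B=-0.3998, C=(l²−L²−A²−y'²−z²)/(2L)=0.0003
  θ1 = atan2(B,A) + arccos(C/0.4619) = 0.5238
rotate P by −φ2: (-0.0301, 0.0766, -0.3998)
  A cos θ + B sin θ = C:  0.2101·cos θ + -0.3998·sin θ = 0.0215
  γ=atan2(-0.3998,0.2101)=-1.0869;  ψ=arccos(0.0476)=1.5232;  θ2=γ+ψ≈0.4363
rotate P by −φ3: (0.0814, -0.0122, -0.3998)
  A cos θ + B sin θ = C:  0.0986·cos θ + -0.3998·sin θ = 0.1330
  γ=atan2(-0.3998,0.0986)=-1.3291;  ψ=arccos(0.3231)=1.2418;  θ3=γ+ψ≈-0.0872

θ₁ = 0.5238, θ₂ = 0.4363, θ₃ = -0.0872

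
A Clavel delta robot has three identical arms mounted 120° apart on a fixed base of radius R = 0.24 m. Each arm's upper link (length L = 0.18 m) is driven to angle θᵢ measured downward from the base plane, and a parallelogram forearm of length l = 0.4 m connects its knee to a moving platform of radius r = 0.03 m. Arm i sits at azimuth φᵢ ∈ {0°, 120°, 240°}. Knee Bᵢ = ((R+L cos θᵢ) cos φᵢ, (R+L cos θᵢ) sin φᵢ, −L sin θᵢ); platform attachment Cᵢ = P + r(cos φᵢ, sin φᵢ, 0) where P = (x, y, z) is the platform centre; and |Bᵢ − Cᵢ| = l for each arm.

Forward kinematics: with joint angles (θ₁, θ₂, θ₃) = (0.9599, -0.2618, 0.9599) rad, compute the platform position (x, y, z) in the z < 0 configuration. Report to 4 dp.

arm 1 at φ=0.0°: (R−r)+L cos θ1 = 0.3132;  S1 = (0.3132, 0.0000, -0.1474)
arm 2 at φ=120.0°: (R−r)+L cos θ2 = 0.3839;  S2 = (-0.1919, 0.3324, 0.0466)
arm 3 at φ=240.0°: (R−r)+L cos θ3 = 0.3132;  S3 = (-0.1566, -0.2713, -0.1474)
|S₂|²−|S₁|² = 0.0297;  |S₃|²−|S₁|² = 0.0000
[-1.0104 0.6649 0.3881]·P = 0.0297;  [-0.9397 -0.5426 0.0000]·P = 0.0000
Cramer: x(z) = -0.0137+0.1795z;  y(z) = 0.0238-0.3109z
quadratic in z: (1.1289)z²+(0.1627)z+(-0.0308)=0, √Δ=0.4068 → z ∈ {-0.2523, 0.1081}; z = -0.2523 (taking z<0)
x = -0.0590, y = 0.1022

(-0.0590, 0.1022, -0.2523)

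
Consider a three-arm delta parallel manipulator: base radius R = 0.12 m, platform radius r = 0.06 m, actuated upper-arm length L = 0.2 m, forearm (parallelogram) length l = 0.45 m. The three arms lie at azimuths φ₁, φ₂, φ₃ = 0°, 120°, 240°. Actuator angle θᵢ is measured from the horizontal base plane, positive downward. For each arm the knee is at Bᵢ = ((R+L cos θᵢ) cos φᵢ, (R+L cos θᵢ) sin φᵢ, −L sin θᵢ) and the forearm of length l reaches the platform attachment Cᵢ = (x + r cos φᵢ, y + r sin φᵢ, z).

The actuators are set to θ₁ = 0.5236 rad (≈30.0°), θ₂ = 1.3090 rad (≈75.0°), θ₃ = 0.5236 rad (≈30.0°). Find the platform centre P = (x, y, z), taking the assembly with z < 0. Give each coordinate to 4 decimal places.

S1 = (0.2332·cos0.0°, 0.2332·sin0.0°, -0.1000) = (0.2332, 0.0000, -0.1000)
φ2=120.0°: virtual centre (-0.0559, 0.0968, -0.1932), radius l
arm 3 at φ=240.0°: ρ3 = 0.2332;  S3 = (-0.1166, -0.2020, -0.1000)
subtract pairs → two planes through P
linear system: -0.5782x+0.1936y = -0.0146−-0.1864z; -0.6996x+-0.4039y = 0.0000−0.0000z
Cramer: x(z) = 0.0160-0.2040z;  y(z) = -0.0276+0.3534z
quadratic in z: (1.1665)z²+(0.2691)z+(-0.1445)=0, √Δ=0.8642 → z ∈ {-0.4858, 0.2551}; z = -0.4858 (taking z<0)
x = 0.1151, y = -0.1993

(0.1151, -0.1993, -0.4858)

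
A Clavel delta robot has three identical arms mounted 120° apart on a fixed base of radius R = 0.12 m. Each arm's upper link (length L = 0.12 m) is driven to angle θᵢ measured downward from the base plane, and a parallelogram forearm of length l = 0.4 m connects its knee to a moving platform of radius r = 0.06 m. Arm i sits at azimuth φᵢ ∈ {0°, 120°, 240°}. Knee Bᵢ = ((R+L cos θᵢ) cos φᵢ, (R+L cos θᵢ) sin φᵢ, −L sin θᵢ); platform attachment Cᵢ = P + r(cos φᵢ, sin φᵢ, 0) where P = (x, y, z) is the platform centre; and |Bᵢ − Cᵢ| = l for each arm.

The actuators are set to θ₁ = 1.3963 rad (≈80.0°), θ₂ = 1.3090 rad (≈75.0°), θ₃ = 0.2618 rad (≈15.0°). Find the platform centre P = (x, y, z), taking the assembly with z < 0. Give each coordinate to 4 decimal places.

φ1=0.0°: virtual centre (0.0808, 0.0000, -0.1182), radius l
arm 2 at φ=120.0°: e+L cos θ2 = 0.0911;  O2 = (-0.0455, 0.0789, -0.1159)
arm 3 at φ=240.0°: e+L cos θ3 = 0.1759;  O3 = (-0.0880, -0.1523, -0.0311)
subtract pairs → two planes through P
linear system: -0.2527x+0.1577y = 0.0012−0.0045z; -0.3376x+-0.3047y = 0.0114−0.1742z
Cramer: x(z) = -0.0167+0.2216z;  y(z) = -0.0190+0.3263z
quadratic in z: (1.1556)z²+(0.1808)z+(-0.1362)=0, √Δ=0.8137 → z ∈ {-0.4303, 0.2738}; z = -0.4303 (taking z<0)
x = -0.1120, y = -0.1594

(-0.1120, -0.1594, -0.4303)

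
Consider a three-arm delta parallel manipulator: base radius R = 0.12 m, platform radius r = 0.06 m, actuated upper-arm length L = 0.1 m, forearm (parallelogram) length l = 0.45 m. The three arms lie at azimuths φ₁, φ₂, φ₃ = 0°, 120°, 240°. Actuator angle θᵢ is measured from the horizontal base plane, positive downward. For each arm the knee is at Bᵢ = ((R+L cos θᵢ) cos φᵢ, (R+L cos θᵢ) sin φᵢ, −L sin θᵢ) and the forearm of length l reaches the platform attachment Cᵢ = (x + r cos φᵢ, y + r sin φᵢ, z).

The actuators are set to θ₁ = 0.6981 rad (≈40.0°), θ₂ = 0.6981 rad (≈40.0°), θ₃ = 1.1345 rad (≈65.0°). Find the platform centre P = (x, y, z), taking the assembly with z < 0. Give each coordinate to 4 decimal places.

centre 1 = (0.1366·cos0.0°, 0.1366·sin0.0°, -0.0643) = (0.1366, 0.0000, -0.0643)
arm 2 at φ=120.0°: (R−r)+L cos θ2 = 0.1366;  centre 2 = (-0.0683, 0.1183, -0.0643)
centre 3 = (0.1023·cos240.0°, 0.1023·sin240.0°, -0.0906) = (-0.0511, -0.0886, -0.0906)
|centre ₂|²−|centre ₁|² = 0.0000;  |centre ₃|²−|centre ₁|² = -0.0041
linear system: -0.4098x+0.2366y = 0.0000−0.0000z; -0.3755x+-0.1771y = -0.0041−-0.0527z
Cramer: x(z) = 0.0060-0.0773z;  y(z) = 0.0105-0.1338z
quadratic in z: (1.0239)z²+(0.1459)z+(-0.1812)=0, √Δ=0.8738 → z ∈ {-0.4980, 0.3554}; z = -0.4980 (taking z<0)
x = 0.0445, y = 0.0771

(0.0445, 0.0771, -0.4980)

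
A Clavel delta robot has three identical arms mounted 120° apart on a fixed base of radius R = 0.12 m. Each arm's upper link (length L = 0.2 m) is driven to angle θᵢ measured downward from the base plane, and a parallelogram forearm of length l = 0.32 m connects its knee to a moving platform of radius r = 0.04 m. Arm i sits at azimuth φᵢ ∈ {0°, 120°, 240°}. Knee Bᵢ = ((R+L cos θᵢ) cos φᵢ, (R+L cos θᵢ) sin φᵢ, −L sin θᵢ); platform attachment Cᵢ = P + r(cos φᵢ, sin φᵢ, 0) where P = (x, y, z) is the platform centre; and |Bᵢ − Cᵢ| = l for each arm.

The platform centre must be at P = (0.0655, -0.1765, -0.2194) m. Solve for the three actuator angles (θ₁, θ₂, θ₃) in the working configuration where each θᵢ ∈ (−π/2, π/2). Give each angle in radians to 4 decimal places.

arm 1 (φ=0.0°): x'=0.0655, y'=-0.1765
  A cos θ + B sin θ = C:  0.0145·cos θ + -0.2194·sin θ = -0.0427
  θ1 = atan2(B,A) + arccos(C/0.2199) = 0.2617
arm 2 (φ=120.0°): x'=-0.1856, y'=0.0315
  A cos θ + B sin θ = C:  0.2656·cos θ + -0.2194·sin θ = -0.1432
  √(A²+B²)=0.3445;  θ2 = -0.6904+1.9994 ≈ 1.3090
arm 3 (φ=240.0°): x'=0.1201, y'=0.1450
  A=-0.0401, B=-0.2194, C=(l²−L²−A²−y'²−z²)/(2L)=-0.0209
  √(A²+B²)=0.2230;  θ3 = -1.7516+1.6647 ≈ -0.0869

θ₁ = 0.2617, θ₂ = 1.3090, θ₃ = -0.0869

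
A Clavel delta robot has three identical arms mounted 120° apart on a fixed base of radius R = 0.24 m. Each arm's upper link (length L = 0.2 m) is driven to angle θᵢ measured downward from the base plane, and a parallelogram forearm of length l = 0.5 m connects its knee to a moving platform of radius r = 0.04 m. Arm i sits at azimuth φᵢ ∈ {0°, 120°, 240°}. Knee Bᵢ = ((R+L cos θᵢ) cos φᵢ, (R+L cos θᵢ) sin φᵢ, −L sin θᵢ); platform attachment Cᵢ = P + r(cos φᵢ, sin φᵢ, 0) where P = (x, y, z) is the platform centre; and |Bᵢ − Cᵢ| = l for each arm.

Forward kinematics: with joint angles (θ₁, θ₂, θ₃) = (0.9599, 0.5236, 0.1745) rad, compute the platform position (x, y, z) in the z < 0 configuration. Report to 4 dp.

arm 1 at φ=0.0°: (R−r)+L cos θ1 = 0.3147;  centre 1 = (0.3147, 0.0000, -0.1638)
arm 2 at φ=120.0°: (R−r)+L cos θ2 = 0.3732;  centre 2 = (-0.1866, 0.3232, -0.1000)
arm 3 at φ=240.0°: (R−r)+L cos θ3 = 0.3970;  centre 3 = (-0.1985, -0.3438, -0.0347)
eliminate P² terms by subtracting sphere 1 from 2 and 3
linear system: -1.0026x+0.6464y = 0.0234−0.1277z; -1.0264x+-0.6876y = 0.0329−0.2582z
det = 1.3529;  x = -0.0276+0.1883z,  y = -0.0066+0.0945z
quadratic in z: (1.0444)z²+(0.1975)z+(-0.1059)=0, √Δ=0.6939 → z ∈ {-0.4268, 0.2377}; z = -0.4268 (taking z<0)
x = -0.1079, y = -0.0470

(-0.1079, -0.0470, -0.4268)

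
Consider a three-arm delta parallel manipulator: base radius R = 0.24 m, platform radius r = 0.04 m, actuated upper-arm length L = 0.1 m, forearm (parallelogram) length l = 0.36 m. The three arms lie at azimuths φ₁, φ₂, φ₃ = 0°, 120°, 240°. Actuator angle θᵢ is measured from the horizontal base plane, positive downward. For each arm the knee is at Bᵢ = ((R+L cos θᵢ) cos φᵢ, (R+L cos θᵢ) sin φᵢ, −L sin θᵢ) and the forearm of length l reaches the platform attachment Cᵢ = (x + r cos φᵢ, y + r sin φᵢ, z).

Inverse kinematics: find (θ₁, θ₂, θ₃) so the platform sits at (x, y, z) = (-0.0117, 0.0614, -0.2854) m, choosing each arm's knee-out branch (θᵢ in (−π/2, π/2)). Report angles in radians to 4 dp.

θ₁ = 0.7856, θ₂ = 0.1746, θ₃ = 1.0470

arm 1 (φ=0.0°): x'=-0.0117, y'=0.0614
  A cos θ + B sin θ = C:  0.2117·cos θ + -0.2854·sin θ = -0.0522
  θ1 = atan2(B,A) + arccos(C/0.3553) = 0.7856
φ2=120.0° → target in arm frame (0.0590, -0.0206)
  A=0.1410, B=-0.2854, C=(l²−L²−A²−y'²−z²)/(2L)=0.0892
  γ=atan2(-0.2854,0.1410)=-1.1120;  ψ=arccos(0.2804)=1.2866;  θ2=γ+ψ≈0.1746
rotate P by −φ3: (-0.0473, -0.0408, -0.2854)
  e−x'=0.2473;  (l²−L²−(e−x')²−y'²−z²)/2L = -0.1234
  θ3 = atan2(B,A) + arccos(C/0.3777) = 1.0470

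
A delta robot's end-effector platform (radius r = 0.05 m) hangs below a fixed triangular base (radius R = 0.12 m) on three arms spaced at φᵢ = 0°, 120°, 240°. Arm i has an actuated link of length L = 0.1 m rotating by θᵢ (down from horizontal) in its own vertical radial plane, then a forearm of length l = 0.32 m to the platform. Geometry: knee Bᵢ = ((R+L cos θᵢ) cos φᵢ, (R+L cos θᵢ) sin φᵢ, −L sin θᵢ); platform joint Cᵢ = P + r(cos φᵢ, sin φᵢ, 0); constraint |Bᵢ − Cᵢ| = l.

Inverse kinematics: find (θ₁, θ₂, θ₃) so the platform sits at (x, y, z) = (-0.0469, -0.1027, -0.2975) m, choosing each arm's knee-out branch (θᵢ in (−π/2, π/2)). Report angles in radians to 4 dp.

θ₁ = 0.6979, θ₂ = 0.7856, θ₃ = -0.1745

φ1=0.0° → target in arm frame (-0.0469, -0.1027)
  e−x'=0.1169;  (l²−L²−(e−x')²−y'²−z²)/2L = -0.1016
  √(A²+B²)=0.3196;  θ1 = -1.1964+1.8942 ≈ 0.6979
rotate P by −φ2: (-0.0655, 0.0920, -0.2975)
  A cos θ + B sin θ = C:  0.1355·cos θ + -0.2975·sin θ = -0.1146
  θ2 = atan2(B,A) + arccos(C/0.3269) = 0.7856
φ3=240.0° → target in arm frame (0.1124, 0.0107)
  A cos θ + B sin θ = C:  -0.0424·cos θ + -0.2975·sin θ = 0.0099
  γ=atan2(-0.2975,-0.0424)=-1.7123;  ψ=arccos(0.0330)=1.5378;  θ3=γ+ψ≈-0.1745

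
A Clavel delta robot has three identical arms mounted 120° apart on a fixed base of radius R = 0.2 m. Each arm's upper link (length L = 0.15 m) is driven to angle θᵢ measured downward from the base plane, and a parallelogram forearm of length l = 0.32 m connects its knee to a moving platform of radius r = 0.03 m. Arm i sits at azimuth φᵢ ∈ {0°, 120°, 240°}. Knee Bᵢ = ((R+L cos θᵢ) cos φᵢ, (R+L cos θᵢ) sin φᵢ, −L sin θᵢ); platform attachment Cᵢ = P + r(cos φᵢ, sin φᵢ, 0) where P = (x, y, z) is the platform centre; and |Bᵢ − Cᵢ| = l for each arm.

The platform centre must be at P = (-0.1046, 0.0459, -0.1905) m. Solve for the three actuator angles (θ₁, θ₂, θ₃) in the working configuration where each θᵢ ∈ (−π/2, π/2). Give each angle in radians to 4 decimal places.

rotate P by −φ1: (-0.1046, 0.0459, -0.1905)
  e−x'=0.2746;  (l²−L²−(e−x')²−y'²−z²)/2L = -0.1130
  γ=atan2(-0.1905,0.2746)=-0.6065;  ψ=arccos(-0.3381)=1.9157;  θ1=γ+ψ≈1.3092
rotate P by −φ2: (0.0921, 0.0676, -0.1905)
  e−x'=0.0779;  (l²−L²−(e−x')²−y'²−z²)/2L = 0.1099
  θ2 = atan2(B,A) + arccos(C/0.2058) = -0.1746
φ3=240.0° → target in arm frame (0.0125, -0.1135)
  A cos θ + B sin θ = C:  0.1575·cos θ + -0.1905·sin θ = 0.0198
  θ3 = atan2(B,A) + arccos(C/0.2471) = 0.6107

θ₁ = 1.3092, θ₂ = -0.1746, θ₃ = 0.6107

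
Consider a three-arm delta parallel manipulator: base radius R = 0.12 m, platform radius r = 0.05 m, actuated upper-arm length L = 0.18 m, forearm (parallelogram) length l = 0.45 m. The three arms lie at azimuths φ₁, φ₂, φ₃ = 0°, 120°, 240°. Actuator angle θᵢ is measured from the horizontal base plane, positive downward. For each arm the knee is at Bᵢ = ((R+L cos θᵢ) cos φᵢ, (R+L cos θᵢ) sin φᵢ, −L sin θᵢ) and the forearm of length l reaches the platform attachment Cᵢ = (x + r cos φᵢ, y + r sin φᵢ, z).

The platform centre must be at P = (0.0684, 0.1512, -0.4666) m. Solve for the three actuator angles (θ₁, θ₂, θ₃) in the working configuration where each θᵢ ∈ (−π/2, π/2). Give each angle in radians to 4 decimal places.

θ₁ = 0.4364, θ₂ = 0.3492, θ₃ = 1.0474

arm 1 (φ=0.0°): x'=0.0684, y'=0.1512
  A cos θ + B sin θ = C:  0.0016·cos θ + -0.4666·sin θ = -0.1958
  √(A²+B²)=0.4666;  θ1 = -1.5674+2.0038 ≈ 0.4364
φ2=120.0° → target in arm frame (0.0967, -0.1348)
  e−x'=-0.0267;  (l²−L²−(e−x')²−y'²−z²)/2L = -0.1848
  θ2 = atan2(B,A) + arccos(C/0.4674) = 0.3492
arm 3 (φ=240.0°): x'=-0.1651, y'=-0.0164
  A=0.2351, B=-0.4666, C=(l²−L²−A²−y'²−z²)/(2L)=-0.2866
  θ3 = atan2(B,A) + arccos(C/0.5225) = 1.0474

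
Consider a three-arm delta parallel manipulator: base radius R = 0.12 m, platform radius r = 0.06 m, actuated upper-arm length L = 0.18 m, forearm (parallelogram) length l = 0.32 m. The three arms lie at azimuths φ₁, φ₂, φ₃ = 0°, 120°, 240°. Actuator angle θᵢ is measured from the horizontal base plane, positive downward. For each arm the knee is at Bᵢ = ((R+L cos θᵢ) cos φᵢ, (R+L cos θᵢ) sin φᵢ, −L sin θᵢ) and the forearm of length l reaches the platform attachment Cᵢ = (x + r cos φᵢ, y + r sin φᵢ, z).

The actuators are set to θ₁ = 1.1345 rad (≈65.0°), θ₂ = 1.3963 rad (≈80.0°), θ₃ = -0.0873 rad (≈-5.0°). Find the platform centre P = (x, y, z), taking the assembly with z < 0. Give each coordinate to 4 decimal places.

arm 1 at φ=0.0°: ρ1 = 0.1361;  S1 = (0.1361, 0.0000, -0.1631)
S2 = (0.0913·cos120.0°, 0.0913·sin120.0°, -0.1773) = (-0.0456, 0.0790, -0.1773)
S3 = (0.2393·cos240.0°, 0.2393·sin240.0°, 0.0157) = (-0.1197, -0.2073, 0.0157)
|S₂|²−|S₁|² = -0.0054;  |S₃|²−|S₁|² = 0.0124
plane₁₂: -0.3634x+0.1580y+-0.0283z = -0.0054
Cramer: x(z) = 0.0012+0.1936z;  y(z) = -0.0313+0.6240z
into |P−S₁|² = l²: 1.4268z² + 0.2349z + -0.0566 = 0;  Δ = 0.3783;  z = -0.2979 or 0.1332 → z<0 root = -0.2979
x = -0.0565, y = -0.2172

(-0.0565, -0.2172, -0.2979)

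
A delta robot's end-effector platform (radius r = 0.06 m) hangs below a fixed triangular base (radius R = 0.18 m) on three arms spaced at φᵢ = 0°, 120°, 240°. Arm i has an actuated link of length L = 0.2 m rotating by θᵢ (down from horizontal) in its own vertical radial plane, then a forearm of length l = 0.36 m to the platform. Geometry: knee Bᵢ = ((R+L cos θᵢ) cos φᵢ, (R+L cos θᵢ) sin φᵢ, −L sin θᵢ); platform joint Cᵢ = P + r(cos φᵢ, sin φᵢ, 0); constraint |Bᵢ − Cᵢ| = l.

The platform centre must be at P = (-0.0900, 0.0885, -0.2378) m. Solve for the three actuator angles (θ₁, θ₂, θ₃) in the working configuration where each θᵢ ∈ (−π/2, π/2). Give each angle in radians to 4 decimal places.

rotate P by −φ1: (-0.0900, 0.0885, -0.2378)
  A=0.2100, B=-0.2378, C=(l²−L²−A²−y'²−z²)/(2L)=-0.0472
  γ=atan2(-0.2378,0.2100)=-0.8474;  ψ=arccos(-0.1488)=1.7201;  θ1=γ+ψ≈0.8727
rotate P by −φ2: (0.1216, 0.0337, -0.2378)
  e−x'=-0.0016;  (l²−L²−(e−x')²−y'²−z²)/2L = 0.0798
  θ2 = atan2(B,A) + arccos(C/0.2378) = -0.3490
arm 3 (φ=240.0°): x'=-0.0316, y'=-0.1222
  A=0.1516, B=-0.2378, C=(l²−L²−A²−y'²−z²)/(2L)=-0.0122
  θ3 = atan2(B,A) + arccos(C/0.2820) = 0.6109

θ₁ = 0.8727, θ₂ = -0.3490, θ₃ = 0.6109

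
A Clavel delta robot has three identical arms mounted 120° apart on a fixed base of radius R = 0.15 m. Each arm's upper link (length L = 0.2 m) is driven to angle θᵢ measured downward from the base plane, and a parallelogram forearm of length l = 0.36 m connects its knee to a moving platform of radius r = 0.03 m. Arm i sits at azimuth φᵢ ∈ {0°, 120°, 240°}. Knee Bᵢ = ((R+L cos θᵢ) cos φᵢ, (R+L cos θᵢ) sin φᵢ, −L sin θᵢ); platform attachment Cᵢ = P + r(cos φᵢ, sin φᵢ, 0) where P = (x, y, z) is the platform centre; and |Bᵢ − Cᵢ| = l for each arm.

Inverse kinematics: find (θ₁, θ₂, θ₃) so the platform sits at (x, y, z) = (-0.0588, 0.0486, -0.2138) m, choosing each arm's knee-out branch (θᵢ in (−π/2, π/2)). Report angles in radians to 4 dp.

θ₁ = 0.6106, θ₂ = -0.2612, θ₃ = 0.3491

arm 1 (φ=0.0°): x'=-0.0588, y'=0.0486
  e−x'=0.1788;  (l²−L²−(e−x')²−y'²−z²)/2L = 0.0239
  γ=atan2(-0.2138,0.1788)=-0.8743;  ψ=arccos(0.0857)=1.4850;  θ1=γ+ψ≈0.6106
rotate P by −φ2: (0.0715, 0.0266, -0.2138)
  A=0.0485, B=-0.2138, C=(l²−L²−A²−y'²−z²)/(2L)=0.1021
  θ2 = atan2(B,A) + arccos(C/0.2192) = -0.2612
rotate P by −φ3: (-0.0127, -0.0752, -0.2138)
  A=0.1327, B=-0.2138, C=(l²−L²−A²−y'²−z²)/(2L)=0.0516
  θ3 = atan2(B,A) + arccos(C/0.2516) = 0.3491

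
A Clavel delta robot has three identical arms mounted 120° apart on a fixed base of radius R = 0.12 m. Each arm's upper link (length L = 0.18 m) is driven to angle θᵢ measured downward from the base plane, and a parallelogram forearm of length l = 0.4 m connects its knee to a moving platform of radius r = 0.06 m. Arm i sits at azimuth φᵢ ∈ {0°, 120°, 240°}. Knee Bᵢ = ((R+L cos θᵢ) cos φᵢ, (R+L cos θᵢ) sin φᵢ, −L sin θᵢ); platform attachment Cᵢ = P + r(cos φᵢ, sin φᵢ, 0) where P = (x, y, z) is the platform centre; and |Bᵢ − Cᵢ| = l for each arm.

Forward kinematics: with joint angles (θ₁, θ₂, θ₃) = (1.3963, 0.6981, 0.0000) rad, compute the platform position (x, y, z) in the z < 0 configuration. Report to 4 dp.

(-0.2460, -0.1044, -0.3653)

φ1=0.0°: virtual centre (0.0913, 0.0000, -0.1773), radius l
O2 = (0.1979·cos120.0°, 0.1979·sin120.0°, -0.1157) = (-0.0989, 0.1714, -0.1157)
O3 = (0.2400·cos240.0°, 0.2400·sin240.0°, 0.0000) = (-0.1200, -0.2078, 0.0000)
subtract pairs → two planes through P
[-0.3804 0.3428 0.1231]·P = 0.0128;  [-0.4225 -0.4157 0.3545]·P = 0.0178
Cramer: x(z) = -0.0378+0.5701z;  y(z) = -0.0046+0.2734z
sphere 1 gives Az²+Bz+C=0 with A=1.3998, B=0.2049, C=-0.1119;  B²−4AC=0.6686;  roots -0.3653, 0.2189;  negative root z = -0.3653
x = -0.2460, y = -0.1044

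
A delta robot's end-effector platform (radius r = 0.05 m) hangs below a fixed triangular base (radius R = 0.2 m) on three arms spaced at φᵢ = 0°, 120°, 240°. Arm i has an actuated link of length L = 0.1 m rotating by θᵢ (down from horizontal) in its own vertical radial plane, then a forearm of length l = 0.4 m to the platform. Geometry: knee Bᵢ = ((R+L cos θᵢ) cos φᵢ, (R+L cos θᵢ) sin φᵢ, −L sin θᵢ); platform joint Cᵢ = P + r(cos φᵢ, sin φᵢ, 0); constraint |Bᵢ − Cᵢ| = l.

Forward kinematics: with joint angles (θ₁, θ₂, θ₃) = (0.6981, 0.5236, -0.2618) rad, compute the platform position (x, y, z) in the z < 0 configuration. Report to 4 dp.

arm 1 at φ=0.0°: ρ1 = 0.2266;  S1 = (0.2266, 0.0000, -0.0643)
arm 2 at φ=120.0°: ρ2 = 0.2366;  S2 = (-0.1183, 0.2049, -0.0500)
φ3=240.0°: virtual centre (-0.1233, -0.2136, 0.0259), radius l
subtract pairs → two planes through P
[-0.6898 0.4098 0.0286]·P = 0.0030;  [-0.6998 -0.4271 0.1803]·P = 0.0060
Cramer: x(z) = -0.0064+0.1481z;  y(z) = -0.0035+0.1796z
quadratic in z: (1.0542)z²+(0.0583)z+(-0.1016)=0, √Δ=0.6570 → z ∈ {-0.3392, 0.2840}; z = -0.3392 (taking z<0)
x = -0.0567, y = -0.0644

(-0.0567, -0.0644, -0.3392)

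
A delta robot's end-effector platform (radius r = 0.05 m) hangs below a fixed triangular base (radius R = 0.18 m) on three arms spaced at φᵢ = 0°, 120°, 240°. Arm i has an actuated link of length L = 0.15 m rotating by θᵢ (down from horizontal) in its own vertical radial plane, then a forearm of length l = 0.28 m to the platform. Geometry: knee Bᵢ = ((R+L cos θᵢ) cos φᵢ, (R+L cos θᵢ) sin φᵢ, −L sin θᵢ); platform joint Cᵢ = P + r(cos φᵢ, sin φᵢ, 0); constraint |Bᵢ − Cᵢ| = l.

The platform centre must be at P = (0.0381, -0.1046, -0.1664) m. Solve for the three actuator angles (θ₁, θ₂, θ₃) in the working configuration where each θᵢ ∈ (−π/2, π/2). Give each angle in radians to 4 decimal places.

θ₁ = 0.3492, θ₂ = 1.3087, θ₃ = 0.0004

φ1=0.0° → target in arm frame (0.0381, -0.1046)
  A=0.0919, B=-0.1664, C=(l²−L²−A²−y'²−z²)/(2L)=0.0294
  θ1 = atan2(B,A) + arccos(C/0.1901) = 0.3492
φ2=120.0° → target in arm frame (-0.1096, 0.0193)
  A cos θ + B sin θ = C:  0.2396·cos θ + -0.1664·sin θ = -0.0986
  √(A²+B²)=0.2917;  θ2 = -0.6069+1.9156 ≈ 1.3087
φ3=240.0° → target in arm frame (0.0715, 0.0853)
  e−x'=0.0585;  (l²−L²−(e−x')²−y'²−z²)/2L = 0.0584
  γ=atan2(-0.1664,0.0585)=-1.2329;  ψ=arccos(0.3311)=1.2334;  θ3=γ+ψ≈0.0004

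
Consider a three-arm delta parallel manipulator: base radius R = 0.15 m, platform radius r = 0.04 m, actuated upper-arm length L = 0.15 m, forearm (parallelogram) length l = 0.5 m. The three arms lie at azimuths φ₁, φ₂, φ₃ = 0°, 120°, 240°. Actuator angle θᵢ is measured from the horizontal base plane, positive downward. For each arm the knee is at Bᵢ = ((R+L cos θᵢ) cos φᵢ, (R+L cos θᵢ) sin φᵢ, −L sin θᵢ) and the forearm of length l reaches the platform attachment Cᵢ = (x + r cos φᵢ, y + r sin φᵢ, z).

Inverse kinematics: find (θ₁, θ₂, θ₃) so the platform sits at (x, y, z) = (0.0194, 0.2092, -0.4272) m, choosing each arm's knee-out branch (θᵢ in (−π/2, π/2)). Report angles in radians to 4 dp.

θ₁ = 0.2622, θ₂ = -0.3489, θ₃ = 0.9601

arm 1 (φ=0.0°): x'=0.0194, y'=0.2092
  e−x'=0.0906;  (l²−L²−(e−x')²−y'²−z²)/2L = -0.0232
  √(A²+B²)=0.4367;  θ1 = -1.3618+1.6240 ≈ 0.2622
arm 2 (φ=120.0°): x'=0.1715, y'=-0.1214
  e−x'=-0.0615;  (l²−L²−(e−x')²−y'²−z²)/2L = 0.0883
  γ=atan2(-0.4272,-0.0615)=-1.7137;  ψ=arccos(0.2045)=1.3648;  θ2=γ+ψ≈-0.3489
arm 3 (φ=240.0°): x'=-0.1909, y'=-0.0878
  A=0.3009, B=-0.4272, C=(l²−L²−A²−y'²−z²)/(2L)=-0.1774
  θ3 = atan2(B,A) + arccos(C/0.5225) = 0.9601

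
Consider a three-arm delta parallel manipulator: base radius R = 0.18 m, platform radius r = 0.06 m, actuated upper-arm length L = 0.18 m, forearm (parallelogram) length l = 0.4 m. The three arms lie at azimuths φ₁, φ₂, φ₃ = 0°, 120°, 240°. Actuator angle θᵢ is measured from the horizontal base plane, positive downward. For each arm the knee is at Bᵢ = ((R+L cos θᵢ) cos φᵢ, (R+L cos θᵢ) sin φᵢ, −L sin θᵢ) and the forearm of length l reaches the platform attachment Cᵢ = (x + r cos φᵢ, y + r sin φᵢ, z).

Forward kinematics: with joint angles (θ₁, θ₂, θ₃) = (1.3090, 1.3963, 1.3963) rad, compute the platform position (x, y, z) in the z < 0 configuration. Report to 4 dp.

arm 1 at φ=0.0°: (R−r)+L cos θ1 = 0.1666;  S1 = (0.1666, 0.0000, -0.1739)
S2 = (0.1513·cos120.0°, 0.1513·sin120.0°, -0.1773) = (-0.0756, 0.1310, -0.1773)
S3 = (0.1513·cos240.0°, 0.1513·sin240.0°, -0.1773) = (-0.0756, -0.1310, -0.1773)
|S₂|²−|S₁|² = -0.0037;  |S₃|²−|S₁|² = -0.0037
plane₁₂: -0.4844x+0.2620y+-0.0068z = -0.0037
det = 0.2538;  x = 0.0076+-0.0140z,  y = 0.0000+0.0000z
into |P−S₁|² = l²: 1.0002z² + 0.3522z + -0.1045 = 0;  Δ = 0.5421;  z = -0.5441 or 0.1920 → z<0 root = -0.5441
x = 0.0152, y = 0.0000

(0.0152, 0.0000, -0.5441)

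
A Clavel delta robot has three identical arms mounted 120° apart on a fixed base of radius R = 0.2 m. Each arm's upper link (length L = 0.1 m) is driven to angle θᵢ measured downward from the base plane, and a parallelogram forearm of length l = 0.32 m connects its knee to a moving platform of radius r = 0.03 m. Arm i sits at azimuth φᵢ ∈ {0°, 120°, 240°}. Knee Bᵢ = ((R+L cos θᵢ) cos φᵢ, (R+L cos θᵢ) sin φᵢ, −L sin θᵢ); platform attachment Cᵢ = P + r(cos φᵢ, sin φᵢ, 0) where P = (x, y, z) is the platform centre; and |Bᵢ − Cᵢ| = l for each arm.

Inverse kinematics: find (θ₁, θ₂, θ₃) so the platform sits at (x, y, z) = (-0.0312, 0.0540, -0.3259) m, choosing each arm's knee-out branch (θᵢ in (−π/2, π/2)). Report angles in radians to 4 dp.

rotate P by −φ1: (-0.0312, 0.0540, -0.3259)
  A=0.2012, B=-0.3259, C=(l²−L²−A²−y'²−z²)/(2L)=-0.2860
  γ=atan2(-0.3259,0.2012)=-1.0177;  ψ=arccos(-0.7468)=2.4141;  θ1=γ+ψ≈1.3964
arm 2 (φ=120.0°): x'=0.0624, y'=0.0000
  e−x'=0.1076;  (l²−L²−(e−x')²−y'²−z²)/2L = -0.1270
  γ=atan2(-0.3259,0.1076)=-1.2518;  ψ=arccos(-0.3700)=1.9498;  θ2=γ+ψ≈0.6980
arm 3 (φ=240.0°): x'=-0.0312, y'=-0.0540
  A cos θ + B sin θ = C:  0.2012·cos θ + -0.3259·sin θ = -0.2860
  γ=atan2(-0.3259,0.2012)=-1.0178;  ψ=arccos(-0.7467)=2.4139;  θ3=γ+ψ≈1.3961

θ₁ = 1.3964, θ₂ = 0.6980, θ₃ = 1.3961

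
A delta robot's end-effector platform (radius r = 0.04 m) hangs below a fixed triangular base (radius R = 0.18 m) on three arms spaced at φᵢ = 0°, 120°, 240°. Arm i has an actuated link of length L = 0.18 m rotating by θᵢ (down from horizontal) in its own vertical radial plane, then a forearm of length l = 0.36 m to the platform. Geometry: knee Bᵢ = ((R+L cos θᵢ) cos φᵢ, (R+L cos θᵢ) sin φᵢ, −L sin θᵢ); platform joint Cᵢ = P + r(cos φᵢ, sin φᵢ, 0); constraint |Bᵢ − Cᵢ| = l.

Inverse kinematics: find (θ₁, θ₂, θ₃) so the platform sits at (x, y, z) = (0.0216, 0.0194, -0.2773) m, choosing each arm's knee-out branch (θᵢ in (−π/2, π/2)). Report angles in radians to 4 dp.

φ1=0.0° → target in arm frame (0.0216, 0.0194)
  A cos θ + B sin θ = C:  0.1184·cos θ + -0.2773·sin θ = 0.0164
  √(A²+B²)=0.3015;  θ1 = -1.1673+1.5163 ≈ 0.3491
arm 2 (φ=120.0°): x'=0.0060, y'=-0.0284
  A=0.1340, B=-0.2773, C=(l²−L²−A²−y'²−z²)/(2L)=0.0043
  √(A²+B²)=0.3080;  θ2 = -1.1207+1.5569 ≈ 0.4362
arm 3 (φ=240.0°): x'=-0.0276, y'=0.0090
  A=0.1676, B=-0.2773, C=(l²−L²−A²−y'²−z²)/(2L)=-0.0219
  θ3 = atan2(B,A) + arccos(C/0.3240) = 0.6111

θ₁ = 0.3491, θ₂ = 0.4362, θ₃ = 0.6111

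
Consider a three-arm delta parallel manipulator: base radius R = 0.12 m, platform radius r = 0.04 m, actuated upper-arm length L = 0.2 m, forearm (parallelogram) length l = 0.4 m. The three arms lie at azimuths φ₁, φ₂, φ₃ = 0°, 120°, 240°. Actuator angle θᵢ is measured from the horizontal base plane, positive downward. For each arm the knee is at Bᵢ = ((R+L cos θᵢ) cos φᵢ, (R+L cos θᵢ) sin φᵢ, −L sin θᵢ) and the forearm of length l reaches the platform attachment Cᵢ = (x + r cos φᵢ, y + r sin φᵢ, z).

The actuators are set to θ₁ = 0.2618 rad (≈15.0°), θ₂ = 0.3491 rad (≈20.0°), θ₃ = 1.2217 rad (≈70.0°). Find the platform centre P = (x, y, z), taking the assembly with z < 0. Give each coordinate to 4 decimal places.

(0.1134, 0.1702, -0.3766)

arm 1 at φ=0.0°: ρ1 = 0.2732;  O1 = (0.2732, 0.0000, -0.0518)
O2 = (0.2679·cos120.0°, 0.2679·sin120.0°, -0.0684) = (-0.1340, 0.2320, -0.0684)
O3 = (0.1484·cos240.0°, 0.1484·sin240.0°, -0.1879) = (-0.0742, -0.1285, -0.1879)
eliminate P² terms by subtracting sphere 1 from 2 and 3
plane₁₂: -0.8143x+0.4641y+-0.0333z = -0.0008
det = 0.5318;  x = 0.0178+-0.2538z,  y = 0.0295+-0.3736z
sphere 1 gives Az²+Bz+C=0 with A=1.2039, B=0.2111, C=-0.0912;  B²−4AC=0.4840;  roots -0.3766, 0.2012;  negative root z = -0.3766
x = 0.1134, y = 0.1702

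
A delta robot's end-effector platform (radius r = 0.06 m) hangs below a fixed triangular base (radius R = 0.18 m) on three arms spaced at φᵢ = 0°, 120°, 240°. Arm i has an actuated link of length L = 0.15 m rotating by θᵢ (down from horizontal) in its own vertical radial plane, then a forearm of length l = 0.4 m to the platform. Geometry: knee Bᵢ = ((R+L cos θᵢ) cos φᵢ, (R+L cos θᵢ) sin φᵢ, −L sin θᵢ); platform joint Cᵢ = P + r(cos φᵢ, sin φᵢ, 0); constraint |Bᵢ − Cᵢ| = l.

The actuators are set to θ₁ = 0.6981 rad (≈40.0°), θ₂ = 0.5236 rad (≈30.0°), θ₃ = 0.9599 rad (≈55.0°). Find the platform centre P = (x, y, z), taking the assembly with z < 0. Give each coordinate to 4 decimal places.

(0.0089, 0.0648, -0.4201)

centre 1 = (0.2349·cos0.0°, 0.2349·sin0.0°, -0.0964) = (0.2349, 0.0000, -0.0964)
centre 2 = (0.2499·cos120.0°, 0.2499·sin120.0°, -0.0750) = (-0.1250, 0.2164, -0.0750)
arm 3 at φ=240.0°: (R−r)+L cos θ3 = 0.2060;  centre 3 = (-0.1030, -0.1784, -0.1229)
|centre ₂|²−|centre ₁|² = 0.0036;  |centre ₃|²−|centre ₁|² = -0.0069
linear system: -0.7197x+0.4328y = 0.0036−0.0428z; -0.6759x+-0.3569y = -0.0069−-0.0529z
Cramer: x(z) = 0.0031-0.0139z;  y(z) = 0.0135-0.1220z
sphere 1 gives Az²+Bz+C=0 with A=1.0151, B=0.1960, C=-0.0968;  B²−4AC=0.4314;  roots -0.4201, 0.2270;  negative root z = -0.4201
x = 0.0089, y = 0.0648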